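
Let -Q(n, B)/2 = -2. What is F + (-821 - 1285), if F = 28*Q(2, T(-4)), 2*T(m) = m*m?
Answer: -1994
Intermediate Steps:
T(m) = m**2/2 (T(m) = (m*m)/2 = m**2/2)
Q(n, B) = 4 (Q(n, B) = -2*(-2) = 4)
F = 112 (F = 28*4 = 112)
F + (-821 - 1285) = 112 + (-821 - 1285) = 112 - 2106 = -1994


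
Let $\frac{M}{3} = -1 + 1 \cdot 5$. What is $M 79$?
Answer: $948$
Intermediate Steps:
$M = 12$ ($M = 3 \left(-1 + 1 \cdot 5\right) = 3 \left(-1 + 5\right) = 3 \cdot 4 = 12$)
$M 79 = 12 \cdot 79 = 948$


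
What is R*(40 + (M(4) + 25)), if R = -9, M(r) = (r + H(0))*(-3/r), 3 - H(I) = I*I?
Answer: -2151/4 ≈ -537.75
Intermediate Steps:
H(I) = 3 - I**2 (H(I) = 3 - I*I = 3 - I**2)
M(r) = -3*(3 + r)/r (M(r) = (r + (3 - 1*0**2))*(-3/r) = (r + (3 - 1*0))*(-3/r) = (r + (3 + 0))*(-3/r) = (r + 3)*(-3/r) = (3 + r)*(-3/r) = -3*(3 + r)/r)
R*(40 + (M(4) + 25)) = -9*(40 + ((-3 - 9/4) + 25)) = -9*(40 + (-21/4 + 25)) = -9*(40 + 79/4) = -9*239/4 = -2151/4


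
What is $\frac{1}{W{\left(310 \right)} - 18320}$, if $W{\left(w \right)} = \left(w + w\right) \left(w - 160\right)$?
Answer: $\frac{1}{74680} \approx 1.339 \cdot 10^{-5}$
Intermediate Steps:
$W{\left(w \right)} = 2 w \left(-160 + w\right)$
$\frac{1}{W{\left(310 \right)} - 18320} = \frac{1}{2 \cdot 310 \left(-160 + 310\right) - 18320} = \frac{1}{2 \cdot 310 \cdot 150 - 18320} = \frac{1}{93000 - 18320} = \frac{1}{74680}$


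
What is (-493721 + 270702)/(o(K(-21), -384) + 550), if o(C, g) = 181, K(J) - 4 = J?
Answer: -223019/731 ≈ -305.09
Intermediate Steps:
K(J) = 4 + J
(-493721 + 270702)/(o(K(-21), -384) + 550) = (-493721 + 270702)/(181 + 550) = -223019/731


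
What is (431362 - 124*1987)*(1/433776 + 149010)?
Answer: 1992692894129869/72296 ≈ 2.7563e+10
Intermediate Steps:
(431362 - 124*1987)*(1/433776 + 149010) = (431362 - 246388)*(1/433776 + 149010) = 184974*(64636961761/433776) = 1992692894129869/72296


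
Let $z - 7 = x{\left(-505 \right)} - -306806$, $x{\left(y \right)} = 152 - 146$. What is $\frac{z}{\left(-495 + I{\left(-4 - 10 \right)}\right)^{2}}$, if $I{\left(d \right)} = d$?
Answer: $\frac{306819}{259081} \approx 1.1843$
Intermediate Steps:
$x{\left(y \right)} = 6$ ($x{\left(y \right)} = 152 - 146 = 6$)
$z = 306819$ ($z = 7 + \left(6 - -306806\right) = 7 + \left(6 + 306806\right) = 7 + 306812 = 306819$)
$\frac{z}{\left(-495 + I{\left(-4 - 10 \right)}\right)^{2}} = \frac{306819}{\left(-495 - 14\right)^{2}} = \frac{306819}{\left(-509\right)^{2}} = \frac{306819}{259081}$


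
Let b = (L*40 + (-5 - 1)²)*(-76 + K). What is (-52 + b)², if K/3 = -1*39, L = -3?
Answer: 261145600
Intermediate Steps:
K = -117 (K = 3*(-1*39) = 3*(-39) = -117)
b = 16212 (b = (-3*40 + (-5 - 1)²)*(-76 - 117) = (-120 + (-6)²)*(-193) = (-120 + 36)*(-193) = -84*(-193) = 16212)
(-52 + b)² = (-52 + 16212)² = 16160² = 261145600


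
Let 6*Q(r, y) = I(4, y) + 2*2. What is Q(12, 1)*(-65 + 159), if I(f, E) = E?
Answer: 235/3 ≈ 78.333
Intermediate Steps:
Q(r, y) = 2/3 + y/6 (Q(r, y) = (y + 2*2)/6 = (y + 4)/6 = (4 + y)/6 = 2/3 + y/6)
Q(12, 1)*(-65 + 159) = (2/3 + (1/6)*1)*(-65 + 159) = (2/3 + 1/6)*94 = (5/6)*94 = 235/3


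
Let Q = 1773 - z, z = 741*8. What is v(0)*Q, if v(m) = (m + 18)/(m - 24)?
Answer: 12465/4 ≈ 3116.3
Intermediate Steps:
z = 5928
v(m) = (18 + m)/(-24 + m)
Q = -4155 (Q = 1773 - 1*5928 = 1773 - 5928 = -4155)
v(0)*Q = ((18 + 0)/(-24 + 0))*(-4155) = (18/(-24))*(-4155) = -1/24*18*(-4155) = -¾*(-4155) = 12465/4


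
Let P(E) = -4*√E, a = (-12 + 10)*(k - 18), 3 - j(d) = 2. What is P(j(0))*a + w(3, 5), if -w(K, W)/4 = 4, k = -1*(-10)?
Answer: -80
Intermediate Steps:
k = 10
w(K, W) = -16 (w(K, W) = -4*4 = -16)
j(d) = 1 (j(d) = 3 - 1*2 = 3 - 2 = 1)
a = 16 (a = (-12 + 10)*(10 - 18) = -2*(-8) = 16)
P(j(0))*a + w(3, 5) = -4*√1*16 - 16 = -4*1*16 - 16 = -4*16 - 16 = -64 - 16 = -80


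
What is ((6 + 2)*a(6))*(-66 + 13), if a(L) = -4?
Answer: 1696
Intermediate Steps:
((6 + 2)*a(6))*(-66 + 13) = ((6 + 2)*(-4))*(-66 + 13) = (8*(-4))*(-53) = -32*(-53) = 1696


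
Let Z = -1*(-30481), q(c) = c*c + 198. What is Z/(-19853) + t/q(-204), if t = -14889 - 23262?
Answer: -225771593/92237038 ≈ -2.4477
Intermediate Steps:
t = -38151
q(c) = 198 + c² (q(c) = c² + 198 = 198 + c²)
Z = 30481
Z/(-19853) + t/q(-204) = 30481/(-19853) - 38151/(198 + (-204)²) = 30481*(-1/19853) - 38151/(198 + 41616) = -30481/19853 - 38151/41814 = -30481/19853 - 38151*1/41814 = -30481/19853 - 4239/4646 = -225771593/92237038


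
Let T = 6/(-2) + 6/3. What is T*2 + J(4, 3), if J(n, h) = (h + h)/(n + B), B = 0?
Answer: -½ ≈ -0.50000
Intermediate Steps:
J(n, h) = 2*h/n (J(n, h) = (h + h)/(n + 0) = (2*h)/n = 2*h/n)
T = -1 (T = 6*(-½) + 6*(⅓) = -3 + 2 = -1)
T*2 + J(4, 3) = -1*2 + 2*3/4 = -2 + 2*3*(¼) = -2 + 3/2 = -½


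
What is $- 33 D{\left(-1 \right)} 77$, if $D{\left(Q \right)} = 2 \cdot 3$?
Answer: $-15246$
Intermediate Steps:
$D{\left(Q \right)} = 6$
$- 33 D{\left(-1 \right)} 77 = \left(-33\right) 6 \cdot 77 = \left(-198\right) 77 = -15246$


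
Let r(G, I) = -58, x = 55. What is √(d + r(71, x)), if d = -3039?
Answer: I*√3097 ≈ 55.651*I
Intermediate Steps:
√(d + r(71, x)) = √(-3039 - 58) = √(-3097) = I*√3097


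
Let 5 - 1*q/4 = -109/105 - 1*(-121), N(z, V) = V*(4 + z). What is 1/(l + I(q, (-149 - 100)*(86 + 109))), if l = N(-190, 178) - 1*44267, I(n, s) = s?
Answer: -1/125930 ≈ -7.9409e-6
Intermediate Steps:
q = -48284/105 (q = 20 - 4*(-109/105 - 1*(-121)) = 20 - 4*(-109*1/105 + 121) = 20 - 4*(-109/105 + 121) = 20 - 4*12596/105 = 20 - 50384/105 = -48284/105 ≈ -459.85)
l = -77375 (l = 178*(4 - 190) - 1*44267 = 178*(-186) - 44267 = -33108 - 44267 = -77375)
1/(l + I(q, (-149 - 100)*(86 + 109))) = 1/(-77375 + (-149 - 100)*(86 + 109)) = 1/(-77375 - 249*195) = 1/(-77375 - 48555) = 1/(-125930) = -1/125930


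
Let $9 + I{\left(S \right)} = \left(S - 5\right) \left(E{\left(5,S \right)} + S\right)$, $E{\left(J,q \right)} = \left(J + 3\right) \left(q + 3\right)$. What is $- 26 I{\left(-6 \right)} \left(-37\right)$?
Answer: $308802$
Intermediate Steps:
$E{\left(J,q \right)} = \left(3 + J\right) \left(3 + q\right)$
$I{\left(S \right)} = -9 + \left(-5 + S\right) \left(24 + 9 S\right)$ ($I{\left(S \right)} = -9 + \left(S - 5\right) \left(\left(9 + 3 \cdot 5 + 3 S + 5 S\right) + S\right) = -9 + \left(-5 + S\right) \left(\left(9 + 15 + 3 S + 5 S\right) + S\right) = -9 + \left(-5 + S\right) \left(\left(24 + 8 S\right) + S\right) = -9 + \left(-5 + S\right) \left(24 + 9 S\right)$)
$- 26 I{\left(-6 \right)} \left(-37\right) = - 26 \left(-129 - -126 + 9 \left(-6\right)^{2}\right) \left(-37\right) = - 26 \left(-129 + 126 + 9 \cdot 36\right) \left(-37\right) = - 26 \left(-129 + 126 + 324\right) \left(-37\right) = \left(-26\right) 321 \left(-37\right) = \left(-8346\right) \left(-37\right) = 308802$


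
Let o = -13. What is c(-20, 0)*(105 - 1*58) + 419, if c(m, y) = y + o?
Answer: -192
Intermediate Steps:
c(m, y) = -13 + y (c(m, y) = y - 13 = -13 + y)
c(-20, 0)*(105 - 1*58) + 419 = (-13 + 0)*(105 - 1*58) + 419 = -13*(105 - 58) + 419 = -13*47 + 419 = -611 + 419 = -192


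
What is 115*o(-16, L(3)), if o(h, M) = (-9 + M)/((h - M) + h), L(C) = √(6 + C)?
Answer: 138/7 ≈ 19.714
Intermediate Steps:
o(h, M) = (-9 + M)/(-M + 2*h)
115*o(-16, L(3)) = 115*((9 - √(6 + 3))/(√(6 + 3) - 2*(-16))) = 115*((9 - √9)/(√9 + 32)) = 115*((9 - 1*3)/(3 + 32)) = 115*((9 - 3)/35) = 115*((1/35)*6) = 115*(6/35) = 138/7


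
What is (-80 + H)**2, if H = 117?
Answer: 1369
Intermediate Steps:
(-80 + H)**2 = (-80 + 117)**2 = 37**2 = 1369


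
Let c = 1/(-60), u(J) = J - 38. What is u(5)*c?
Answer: 11/20 ≈ 0.55000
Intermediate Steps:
u(J) = -38 + J
c = -1/60 ≈ -0.016667
u(5)*c = (-38 + 5)*(-1/60) = -33*(-1/60) = 11/20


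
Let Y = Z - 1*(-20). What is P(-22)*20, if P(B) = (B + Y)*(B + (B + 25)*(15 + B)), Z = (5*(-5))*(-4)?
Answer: -84280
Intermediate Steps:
Z = 100 (Z = -25*(-4) = 100)
Y = 120 (Y = 100 - 1*(-20) = 100 + 20 = 120)
P(B) = (120 + B)*(B + (15 + B)*(25 + B)) (P(B) = (B + 120)*(B + (B + 25)*(15 + B)) = (120 + B)*(B + (25 + B)*(15 + B)) = (120 + B)*(B + (15 + B)*(25 + B)))
P(-22)*20 = (45000 + (-22)³ + 161*(-22)² + 5295*(-22))*20 = (45000 - 10648 + 161*484 - 116490)*20 = (45000 - 10648 + 77924 - 116490)*20 = -4214*20 = -84280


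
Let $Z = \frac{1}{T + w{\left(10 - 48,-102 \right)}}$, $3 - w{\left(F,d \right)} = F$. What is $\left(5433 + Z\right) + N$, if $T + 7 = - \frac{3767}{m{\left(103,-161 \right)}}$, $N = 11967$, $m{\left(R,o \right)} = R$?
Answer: $\frac{4610897}{265} \approx 17400.0$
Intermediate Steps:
$w{\left(F,d \right)} = 3 - F$
$T = - \frac{4488}{103}$ ($T = -7 - \frac{3767}{103} = - \frac{4488}{103} \approx -43.573$)
$Z = - \frac{103}{265}$ ($Z = \frac{1}{- \frac{4488}{103} + \left(3 - \left(10 - 48\right)\right)} = \frac{1}{- \frac{4488}{103} + \left(3 - -38\right)} = \frac{1}{- \frac{4488}{103} + \left(3 + 38\right)} = \frac{1}{- \frac{4488}{103} + 41} = \frac{1}{- \frac{265}{103}} = - \frac{103}{265} \approx -0.38868$)
$\left(5433 + Z\right) + N = \left(5433 - \frac{103}{265}\right) + 11967 = \frac{1439642}{265} + 11967 = \frac{4610897}{265}$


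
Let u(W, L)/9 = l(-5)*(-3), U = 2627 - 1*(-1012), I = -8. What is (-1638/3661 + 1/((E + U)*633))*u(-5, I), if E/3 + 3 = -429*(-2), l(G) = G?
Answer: -13784225475/228210004 ≈ -60.401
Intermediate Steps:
U = 3639 (U = 2627 + 1012 = 3639)
E = 2565 (E = -9 + 3*(-429*(-2)) = -9 + 3*858 = -9 + 2574 = 2565)
u(W, L) = 135 (u(W, L) = 9*(-5*(-3)) = 9*15 = 135)
(-1638/3661 + 1/((E + U)*633))*u(-5, I) = (-1638/3661 + 1/((2565 + 3639)*633))*135 = (-1638*1/3661 + (1/633)/6204)*135 = (-234/523 + (1/6204)*(1/633))*135 = (-234/523 + 1/3927132)*135 = -918948365/2053890036*135 = -13784225475/228210004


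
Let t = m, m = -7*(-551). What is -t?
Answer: -3857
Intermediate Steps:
m = 3857
t = 3857
-t = -1*3857 = -3857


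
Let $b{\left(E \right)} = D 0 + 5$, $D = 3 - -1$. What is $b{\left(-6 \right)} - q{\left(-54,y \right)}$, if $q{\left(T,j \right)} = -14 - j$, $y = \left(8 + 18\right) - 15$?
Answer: $30$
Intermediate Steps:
$D = 4$ ($D = 3 + 1 = 4$)
$b{\left(E \right)} = 5$ ($b{\left(E \right)} = 4 \cdot 0 + 5 = 0 + 5 = 5$)
$y = 11$ ($y = 26 - 15 = 11$)
$b{\left(-6 \right)} - q{\left(-54,y \right)} = 5 - \left(-14 - 11\right) = 5 - -25 = 5 + 25 = 30$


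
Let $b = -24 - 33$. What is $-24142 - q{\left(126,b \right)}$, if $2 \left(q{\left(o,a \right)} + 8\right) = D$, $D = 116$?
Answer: $-24192$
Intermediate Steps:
$b = -57$ ($b = -24 - 33 = -57$)
$q{\left(o,a \right)} = 50$ ($q{\left(o,a \right)} = -8 + \frac{1}{2} \cdot 116 = -8 + 58 = 50$)
$-24142 - q{\left(126,b \right)} = -24142 - 50 = -24192$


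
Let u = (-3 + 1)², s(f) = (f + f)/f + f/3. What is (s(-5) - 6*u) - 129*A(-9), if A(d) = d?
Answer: 3412/3 ≈ 1137.3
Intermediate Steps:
s(f) = 2 + f/3 (s(f) = (2*f)/f + f*(⅓) = 2 + f/3)
u = 4 (u = (-2)² = 4)
(s(-5) - 6*u) - 129*A(-9) = ((2 + (⅓)*(-5)) - 6*4) - 129*(-9) = ((2 - 5/3) - 24) + 1161 = (⅓ - 24) + 1161 = -71/3 + 1161 = 3412/3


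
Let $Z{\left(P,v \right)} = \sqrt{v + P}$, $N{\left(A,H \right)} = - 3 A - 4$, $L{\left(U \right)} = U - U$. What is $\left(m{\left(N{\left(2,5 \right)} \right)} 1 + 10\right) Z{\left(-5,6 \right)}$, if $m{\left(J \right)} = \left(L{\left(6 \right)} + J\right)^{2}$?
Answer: $110$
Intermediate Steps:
$L{\left(U \right)} = 0$
$N{\left(A,H \right)} = -4 - 3 A$
$m{\left(J \right)} = J^{2}$ ($m{\left(J \right)} = \left(0 + J\right)^{2} = J^{2}$)
$Z{\left(P,v \right)} = \sqrt{P + v}$
$\left(m{\left(N{\left(2,5 \right)} \right)} 1 + 10\right) Z{\left(-5,6 \right)} = \left(\left(-4 - 6\right)^{2} \cdot 1 + 10\right) \sqrt{-5 + 6} = \left(\left(-4 - 6\right)^{2} \cdot 1 + 10\right) \sqrt{1} = \left(\left(-10\right)^{2} \cdot 1 + 10\right) 1 = \left(100 \cdot 1 + 10\right) 1 = \left(100 + 10\right) 1 = 110 \cdot 1 = 110$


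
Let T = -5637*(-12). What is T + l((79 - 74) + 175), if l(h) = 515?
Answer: 68159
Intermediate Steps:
T = 67644
T + l((79 - 74) + 175) = 67644 + 515 = 68159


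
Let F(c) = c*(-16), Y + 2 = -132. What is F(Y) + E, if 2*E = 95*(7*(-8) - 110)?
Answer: -5741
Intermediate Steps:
Y = -134 (Y = -2 - 132 = -134)
E = -7885 (E = (95*(7*(-8) - 110))/2 = (95*(-56 - 110))/2 = (95*(-166))/2 = (½)*(-15770) = -7885)
F(c) = -16*c
F(Y) + E = -16*(-134) - 7885 = 2144 - 7885 = -5741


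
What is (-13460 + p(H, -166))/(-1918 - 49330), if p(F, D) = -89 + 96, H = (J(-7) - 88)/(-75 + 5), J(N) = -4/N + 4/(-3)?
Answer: 13453/51248 ≈ 0.26251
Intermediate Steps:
J(N) = -4/3 - 4/N (J(N) = -4/N + 4*(-1/3) = -4/N - 4/3 = -4/3 - 4/N)
H = 932/735 (H = ((-4/3 - 4/(-7)) - 88)/(-75 + 5) = ((-4/3 - 4*(-1/7)) - 88)/(-70) = ((-4/3 + 4/7) - 88)*(-1/70) = (-16/21 - 88)*(-1/70) = -1864/21*(-1/70) = 932/735 ≈ 1.2680)
p(F, D) = 7
(-13460 + p(H, -166))/(-1918 - 49330) = (-13460 + 7)/(-1918 - 49330) = -13453/(-51248) = -13453*(-1/51248) = 13453/51248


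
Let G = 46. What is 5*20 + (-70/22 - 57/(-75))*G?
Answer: -3136/275 ≈ -11.404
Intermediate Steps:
5*20 + (-70/22 - 57/(-75))*G = 5*20 + (-70/22 - 57/(-75))*46 = 100 + (-70*1/22 - 57*(-1/75))*46 = 100 + (-35/11 + 19/25)*46 = 100 - 666/275*46 = 100 - 30636/275 = -3136/275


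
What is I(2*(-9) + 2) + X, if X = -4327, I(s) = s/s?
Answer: -4326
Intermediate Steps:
I(s) = 1
I(2*(-9) + 2) + X = 1 - 4327 = -4326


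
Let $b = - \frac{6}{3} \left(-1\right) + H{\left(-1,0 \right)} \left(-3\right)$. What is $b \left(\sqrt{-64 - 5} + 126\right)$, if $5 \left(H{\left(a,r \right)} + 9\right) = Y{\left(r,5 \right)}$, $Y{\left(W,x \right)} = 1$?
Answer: $\frac{17892}{5} + \frac{142 i \sqrt{69}}{5} \approx 3578.4 + 235.91 i$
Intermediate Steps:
$H{\left(a,r \right)} = - \frac{44}{5}$ ($H{\left(a,r \right)} = -9 + \frac{1}{5} \cdot 1 = -9 + \frac{1}{5} = - \frac{44}{5}$)
$b = \frac{142}{5}$ ($b = - \frac{6}{3} \left(-1\right) - - \frac{132}{5} = \left(-6\right) \frac{1}{3} \left(-1\right) + \frac{132}{5} = \left(-2\right) \left(-1\right) + \frac{132}{5} = 2 + \frac{132}{5} = \frac{142}{5} \approx 28.4$)
$b \left(\sqrt{-64 - 5} + 126\right) = \frac{142 \left(\sqrt{-64 - 5} + 126\right)}{5} = \frac{142 \left(\sqrt{-69} + 126\right)}{5} = \frac{142 \left(i \sqrt{69} + 126\right)}{5} = \frac{142 \left(126 + i \sqrt{69}\right)}{5} = \frac{17892}{5} + \frac{142 i \sqrt{69}}{5}$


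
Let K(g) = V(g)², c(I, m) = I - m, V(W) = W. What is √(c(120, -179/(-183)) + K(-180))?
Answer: √1089029523/183 ≈ 180.33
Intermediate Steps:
K(g) = g²
√(c(120, -179/(-183)) + K(-180)) = √((120 - (-179)/(-183)) + (-180)²) = √((120 - (-179)*(-1)/183) + 32400) = √((120 - 1*179/183) + 32400) = √((120 - 179/183) + 32400) = √(21781/183 + 32400) = √(5950981/183) = √1089029523/183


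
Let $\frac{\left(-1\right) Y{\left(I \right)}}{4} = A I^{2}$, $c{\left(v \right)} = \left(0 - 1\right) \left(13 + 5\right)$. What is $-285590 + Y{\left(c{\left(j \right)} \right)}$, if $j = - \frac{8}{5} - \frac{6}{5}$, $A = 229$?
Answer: $-582374$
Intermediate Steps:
$j = - \frac{14}{5}$ ($j = \left(-8\right) \frac{1}{5} - \frac{6}{5} = - \frac{8}{5} - \frac{6}{5} = - \frac{14}{5} \approx -2.8$)
$c{\left(v \right)} = -18$ ($c{\left(v \right)} = \left(-1\right) 18 = -18$)
$Y{\left(I \right)} = - 916 I^{2}$ ($Y{\left(I \right)} = - 4 \cdot 229 I^{2} = - 916 I^{2}$)
$-285590 + Y{\left(c{\left(j \right)} \right)} = -285590 - 916 \left(-18\right)^{2} = -285590 - 296784 = -582374$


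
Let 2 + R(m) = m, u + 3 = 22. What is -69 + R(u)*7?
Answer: 50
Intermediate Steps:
u = 19 (u = -3 + 22 = 19)
R(m) = -2 + m
-69 + R(u)*7 = -69 + (-2 + 19)*7 = -69 + 17*7 = -69 + 119 = 50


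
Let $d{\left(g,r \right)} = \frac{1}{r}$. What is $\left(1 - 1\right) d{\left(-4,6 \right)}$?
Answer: $0$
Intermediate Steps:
$\left(1 - 1\right) d{\left(-4,6 \right)} = \frac{1 - 1}{6} = 0 \cdot \frac{1}{6} = 0$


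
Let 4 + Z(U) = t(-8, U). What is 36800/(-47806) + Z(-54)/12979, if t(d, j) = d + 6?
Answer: -238957018/310237037 ≈ -0.77024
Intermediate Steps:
t(d, j) = 6 + d
Z(U) = -6 (Z(U) = -4 + (6 - 8) = -4 - 2 = -6)
36800/(-47806) + Z(-54)/12979 = 36800/(-47806) - 6/12979 = 36800*(-1/47806) - 6*1/12979 = -18400/23903 - 6/12979 = -238957018/310237037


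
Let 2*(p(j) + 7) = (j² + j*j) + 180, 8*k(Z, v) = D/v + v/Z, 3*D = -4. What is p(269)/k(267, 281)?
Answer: 43482047904/78605 ≈ 5.5317e+5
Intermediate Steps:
D = -4/3 (D = (⅓)*(-4) = -4/3 ≈ -1.3333)
k(Z, v) = -1/(6*v) + v/(8*Z) (k(Z, v) = (-4/(3*v) + v/Z)/8 = -1/(6*v) + v/(8*Z))
p(j) = 83 + j² (p(j) = -7 + ((j² + j*j) + 180)/2 = -7 + ((j² + j²) + 180)/2 = -7 + (2*j² + 180)/2 = -7 + (180 + 2*j²)/2 = -7 + (90 + j²) = 83 + j²)
p(269)/k(267, 281) = (83 + 269²)/(-⅙/281 + (⅛)*281/267) = (83 + 72361)/(-⅙*1/281 + (⅛)*281*(1/267)) = 72444/(-1/1686 + 281/2136) = 72444/(78605/600216) = 72444*(600216/78605) = 43482047904/78605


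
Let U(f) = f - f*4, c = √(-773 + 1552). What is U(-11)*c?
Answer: 33*√779 ≈ 921.05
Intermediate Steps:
c = √779 ≈ 27.911
U(f) = -3*f (U(f) = f - 4*f = -3*f)
U(-11)*c = (-3*(-11))*√779 = 33*√779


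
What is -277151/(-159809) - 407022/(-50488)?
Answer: 39519289243/4034218396 ≈ 9.7960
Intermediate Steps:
-277151/(-159809) - 407022/(-50488) = -277151*(-1/159809) - 407022*(-1/50488) = 277151/159809 + 203511/25244 = 39519289243/4034218396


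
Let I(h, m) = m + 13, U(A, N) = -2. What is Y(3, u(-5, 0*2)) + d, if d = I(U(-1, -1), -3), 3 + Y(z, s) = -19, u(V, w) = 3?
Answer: -12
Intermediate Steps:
Y(z, s) = -22 (Y(z, s) = -3 - 19 = -22)
I(h, m) = 13 + m
d = 10 (d = 13 - 3 = 10)
Y(3, u(-5, 0*2)) + d = -22 + 10 = -12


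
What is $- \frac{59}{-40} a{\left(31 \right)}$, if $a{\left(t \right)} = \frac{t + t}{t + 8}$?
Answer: $\frac{1829}{780} \approx 2.3449$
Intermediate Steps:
$a{\left(t \right)} = \frac{2 t}{8 + t}$
$- \frac{59}{-40} a{\left(31 \right)} = - \frac{59}{-40} \cdot 2 \cdot 31 \frac{1}{8 + 31} = \left(-59\right) \left(- \frac{1}{40}\right) 2 \cdot 31 \cdot \frac{1}{39} = \frac{59 \cdot 2 \cdot 31 \cdot \frac{1}{39}}{40} = \frac{59}{40} \cdot \frac{62}{39} = \frac{1829}{780}$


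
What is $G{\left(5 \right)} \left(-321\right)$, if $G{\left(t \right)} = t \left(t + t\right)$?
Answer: $-16050$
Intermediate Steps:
$G{\left(t \right)} = 2 t^{2}$ ($G{\left(t \right)} = t 2 t = 2 t^{2}$)
$G{\left(5 \right)} \left(-321\right) = 2 \cdot 5^{2} \left(-321\right) = 2 \cdot 25 \left(-321\right) = 50 \left(-321\right) = -16050$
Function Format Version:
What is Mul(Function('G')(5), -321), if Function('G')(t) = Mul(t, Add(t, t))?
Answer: -16050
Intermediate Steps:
Function('G')(t) = Mul(2, Pow(t, 2)) (Function('G')(t) = Mul(t, Mul(2, t)) = Mul(2, Pow(t, 2)))
Mul(Function('G')(5), -321) = Mul(Mul(2, Pow(5, 2)), -321) = Mul(Mul(2, 25), -321) = Mul(50, -321) = -16050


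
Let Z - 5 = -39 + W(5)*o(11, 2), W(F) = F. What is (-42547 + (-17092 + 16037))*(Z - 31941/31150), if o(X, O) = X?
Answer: -1937825487/2225 ≈ -8.7093e+5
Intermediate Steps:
Z = 21 (Z = 5 + (-39 + 5*11) = 5 + (-39 + 55) = 5 + 16 = 21)
(-42547 + (-17092 + 16037))*(Z - 31941/31150) = (-42547 + (-17092 + 16037))*(21 - 31941/31150) = (-42547 - 1055)*(21 - 31941*1/31150) = -43602*(21 - 4563/4450) = -43602*88887/4450 = -1937825487/2225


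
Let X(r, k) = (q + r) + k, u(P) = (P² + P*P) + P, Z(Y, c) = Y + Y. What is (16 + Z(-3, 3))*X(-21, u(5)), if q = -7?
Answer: 270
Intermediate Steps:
Z(Y, c) = 2*Y
u(P) = P + 2*P² (u(P) = (P² + P²) + P = 2*P² + P = P + 2*P²)
X(r, k) = -7 + k + r (X(r, k) = (-7 + r) + k = -7 + k + r)
(16 + Z(-3, 3))*X(-21, u(5)) = (16 + 2*(-3))*(-7 + 5*(1 + 2*5) - 21) = (16 - 6)*(-7 + 5*(1 + 10) - 21) = 10*(-7 + 5*11 - 21) = 10*(-7 + 55 - 21) = 10*27 = 270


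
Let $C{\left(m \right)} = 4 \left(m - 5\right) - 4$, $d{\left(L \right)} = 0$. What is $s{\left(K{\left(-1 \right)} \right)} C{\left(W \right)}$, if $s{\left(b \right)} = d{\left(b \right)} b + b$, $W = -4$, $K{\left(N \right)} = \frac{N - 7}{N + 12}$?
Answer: $\frac{320}{11} \approx 29.091$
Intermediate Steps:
$K{\left(N \right)} = \frac{-7 + N}{12 + N}$
$C{\left(m \right)} = -24 + 4 m$ ($C{\left(m \right)} = 4 \left(-5 + m\right) - 4 = \left(-20 + 4 m\right) - 4 = -24 + 4 m$)
$s{\left(b \right)} = b$ ($s{\left(b \right)} = 0 b + b = 0 + b = b$)
$s{\left(K{\left(-1 \right)} \right)} C{\left(W \right)} = \frac{-7 - 1}{12 - 1} \left(-24 + 4 \left(-4\right)\right) = \frac{1}{11} \left(-8\right) \left(-24 - 16\right) = \frac{1}{11} \left(-8\right) \left(-40\right) = \left(- \frac{8}{11}\right) \left(-40\right) = \frac{320}{11}$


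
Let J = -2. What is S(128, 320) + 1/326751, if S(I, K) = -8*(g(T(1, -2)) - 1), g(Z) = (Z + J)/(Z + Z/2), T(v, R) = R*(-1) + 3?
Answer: 7842029/1633755 ≈ 4.8000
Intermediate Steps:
T(v, R) = 3 - R (T(v, R) = -R + 3 = 3 - R)
g(Z) = 2*(-2 + Z)/(3*Z) (g(Z) = (Z - 2)/(Z + Z/2) = (-2 + Z)/(Z + Z*(½)) = (-2 + Z)/(Z + Z/2) = (-2 + Z)/((3*Z/2)) = (-2 + Z)*(2/(3*Z)) = 2*(-2 + Z)/(3*Z))
S(I, K) = 24/5 (S(I, K) = -8*(2*(-2 + (3 - 1*(-2)))/(3*(3 - 1*(-2))) - 1) = -8*(2*(-2 + (3 + 2))/(3*(3 + 2)) - 1) = -8*((⅔)*(-2 + 5)/5 - 1) = -8*((⅔)*(⅕)*3 - 1) = -8*(⅖ - 1) = -8*(-⅗) = 24/5)
S(128, 320) + 1/326751 = 24/5 + 1/326751 = 7842029/1633755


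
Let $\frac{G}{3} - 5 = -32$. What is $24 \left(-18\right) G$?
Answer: $34992$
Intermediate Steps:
$G = -81$ ($G = 15 + 3 \left(-32\right) = 15 - 96 = -81$)
$24 \left(-18\right) G = 24 \left(-18\right) \left(-81\right) = \left(-432\right) \left(-81\right) = 34992$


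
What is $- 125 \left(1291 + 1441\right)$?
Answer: $-341500$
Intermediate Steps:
$- 125 \left(1291 + 1441\right) = \left(-125\right) 2732 = -341500$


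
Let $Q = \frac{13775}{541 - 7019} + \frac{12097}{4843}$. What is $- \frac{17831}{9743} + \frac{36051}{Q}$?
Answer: $\frac{11019382103280851}{113525835463} \approx 97065.0$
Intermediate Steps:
$Q = \frac{11652041}{31372954}$ ($Q = \frac{13775}{-6478} + 12097 \cdot \frac{1}{4843} = 13775 \left(- \frac{1}{6478}\right) + \frac{12097}{4843} = - \frac{13775}{6478} + \frac{12097}{4843} = \frac{11652041}{31372954} \approx 0.3714$)
$- \frac{17831}{9743} + \frac{36051}{Q} = - \frac{17831}{9743} + \frac{36051}{\frac{11652041}{31372954}} = \left(-17831\right) \frac{1}{9743} + 36051 \cdot \frac{31372954}{11652041} = - \frac{17831}{9743} + \frac{1131026364654}{11652041} = \frac{11019382103280851}{113525835463}$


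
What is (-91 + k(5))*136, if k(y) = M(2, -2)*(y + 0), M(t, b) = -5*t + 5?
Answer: -15776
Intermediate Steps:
M(t, b) = 5 - 5*t
k(y) = -5*y (k(y) = (5 - 5*2)*(y + 0) = (5 - 10)*y = -5*y)
(-91 + k(5))*136 = (-91 - 5*5)*136 = (-91 - 25)*136 = -116*136 = -15776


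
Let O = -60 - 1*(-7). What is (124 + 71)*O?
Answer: -10335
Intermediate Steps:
O = -53 (O = -60 + 7 = -53)
(124 + 71)*O = (124 + 71)*(-53) = 195*(-53) = -10335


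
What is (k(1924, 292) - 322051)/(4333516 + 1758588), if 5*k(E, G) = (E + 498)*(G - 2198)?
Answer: -6226587/30460520 ≈ -0.20442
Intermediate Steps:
k(E, G) = (-2198 + G)*(498 + E)/5 (k(E, G) = ((E + 498)*(G - 2198))/5 = ((498 + E)*(-2198 + G))/5 = ((-2198 + G)*(498 + E))/5 = (-2198 + G)*(498 + E)/5)
(k(1924, 292) - 322051)/(4333516 + 1758588) = ((-1094604/5 - 2198/5*1924 + (498/5)*292 + (⅕)*1924*292) - 322051)/(4333516 + 1758588) = ((-1094604/5 - 4228952/5 + 145416/5 + 561808/5) - 322051)/6092104 = (-4616332/5 - 322051)*(1/6092104) = -6226587/5*1/6092104 = -6226587/30460520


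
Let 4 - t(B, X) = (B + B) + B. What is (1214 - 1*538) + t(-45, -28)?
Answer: 815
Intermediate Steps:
t(B, X) = 4 - 3*B (t(B, X) = 4 - ((B + B) + B) = 4 - (2*B + B) = 4 - 3*B)
(1214 - 1*538) + t(-45, -28) = (1214 - 1*538) + (4 - 3*(-45)) = (1214 - 538) + (4 + 135) = 676 + 139 = 815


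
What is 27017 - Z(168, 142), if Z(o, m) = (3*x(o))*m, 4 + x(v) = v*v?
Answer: -11994703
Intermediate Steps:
x(v) = -4 + v² (x(v) = -4 + v*v = -4 + v²)
Z(o, m) = m*(-12 + 3*o²) (Z(o, m) = (3*(-4 + o²))*m = (-12 + 3*o²)*m = m*(-12 + 3*o²))
27017 - Z(168, 142) = 27017 - 3*142*(-4 + 168²) = 27017 - 3*142*(-4 + 28224) = 27017 - 3*142*28220 = 27017 - 1*12021720 = 27017 - 12021720 = -11994703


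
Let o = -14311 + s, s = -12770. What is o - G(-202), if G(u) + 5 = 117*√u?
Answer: -27076 - 117*I*√202 ≈ -27076.0 - 1662.9*I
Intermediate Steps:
G(u) = -5 + 117*√u
o = -27081 (o = -14311 - 12770 = -27081)
o - G(-202) = -27081 - (-5 + 117*√(-202)) = -27081 - (-5 + 117*(I*√202)) = -27081 - (-5 + 117*I*√202) = -27081 + (5 - 117*I*√202) = -27076 - 117*I*√202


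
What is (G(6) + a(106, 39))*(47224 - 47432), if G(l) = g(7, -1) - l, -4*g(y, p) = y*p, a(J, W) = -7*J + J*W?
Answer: -704652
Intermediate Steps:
g(y, p) = -p*y/4 (g(y, p) = -y*p/4 = -p*y/4)
G(l) = 7/4 - l (G(l) = -1/4*(-1)*7 - l = 7/4 - l)
(G(6) + a(106, 39))*(47224 - 47432) = ((7/4 - 1*6) + 106*(-7 + 39))*(47224 - 47432) = ((7/4 - 6) + 106*32)*(-208) = (-17/4 + 3392)*(-208) = (13551/4)*(-208) = -704652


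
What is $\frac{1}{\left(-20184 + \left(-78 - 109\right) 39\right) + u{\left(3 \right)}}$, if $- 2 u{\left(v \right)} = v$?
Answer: $- \frac{2}{54957} \approx -3.6392 \cdot 10^{-5}$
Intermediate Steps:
$u{\left(v \right)} = - \frac{v}{2}$
$\frac{1}{\left(-20184 + \left(-78 - 109\right) 39\right) + u{\left(3 \right)}} = \frac{1}{\left(-20184 + \left(-78 - 109\right) 39\right) - \frac{3}{2}} = \frac{1}{\left(-20184 - 7293\right) - \frac{3}{2}} = \frac{1}{-27477 - \frac{3}{2}} = \frac{1}{- \frac{54957}{2}} = - \frac{2}{54957}$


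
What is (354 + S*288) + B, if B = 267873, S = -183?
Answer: 215523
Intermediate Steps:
(354 + S*288) + B = (354 - 183*288) + 267873 = (354 - 52704) + 267873 = -52350 + 267873 = 215523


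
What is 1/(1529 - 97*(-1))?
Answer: 1/1626 ≈ 0.00061501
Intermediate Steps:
1/(1529 - 97*(-1)) = 1/(1529 + 97) = 1/1626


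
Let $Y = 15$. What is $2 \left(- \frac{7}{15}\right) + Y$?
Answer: $\frac{211}{15} \approx 14.067$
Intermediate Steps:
$2 \left(- \frac{7}{15}\right) + Y = 2 \left(- \frac{7}{15}\right) + 15 = - \frac{14}{15} + 15 = \frac{211}{15}$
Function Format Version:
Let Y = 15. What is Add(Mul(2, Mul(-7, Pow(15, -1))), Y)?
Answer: Rational(211, 15) ≈ 14.067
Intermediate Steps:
Add(Mul(2, Mul(-7, Pow(15, -1))), Y) = Add(Mul(2, Mul(-7, Pow(15, -1))), 15) = Add(Mul(2, Mul(-7, Rational(1, 15))), 15) = Add(Mul(2, Rational(-7, 15)), 15) = Add(Rational(-14, 15), 15) = Rational(211, 15)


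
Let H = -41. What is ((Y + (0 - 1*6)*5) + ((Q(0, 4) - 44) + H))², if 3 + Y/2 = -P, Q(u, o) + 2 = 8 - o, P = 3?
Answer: 15625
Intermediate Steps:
Q(u, o) = 6 - o (Q(u, o) = -2 + (8 - o) = 6 - o)
Y = -12 (Y = -6 + 2*(-1*3) = -6 + 2*(-3) = -6 - 6 = -12)
((Y + (0 - 1*6)*5) + ((Q(0, 4) - 44) + H))² = ((-12 + (0 - 1*6)*5) + (((6 - 1*4) - 44) - 41))² = ((-12 + (0 - 6)*5) + (((6 - 4) - 44) - 41))² = ((-12 - 6*5) + ((2 - 44) - 41))² = ((-12 - 30) + (-42 - 41))² = (-42 - 83)² = (-125)² = 15625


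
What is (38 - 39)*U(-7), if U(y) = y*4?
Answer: 28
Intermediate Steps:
U(y) = 4*y
(38 - 39)*U(-7) = (38 - 39)*(4*(-7)) = -1*(-28) = 28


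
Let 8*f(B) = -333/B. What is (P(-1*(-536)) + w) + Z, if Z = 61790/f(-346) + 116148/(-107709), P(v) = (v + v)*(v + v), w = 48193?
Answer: 552868261115/323127 ≈ 1.7110e+6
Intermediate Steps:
f(B) = -333/(8*B) (f(B) = (-333/B)/8 = -333/(8*B))
P(v) = 4*v² (P(v) = (2*v)*(2*v) = 4*v²)
Z = 165963423236/323127 (Z = 61790/((-333/8/(-346))) + 116148/(-107709) = 61790/((-333/8*(-1/346))) + 116148*(-1/107709) = 61790/(333/2768) - 38716/35903 = 61790*(2768/333) - 38716/35903 = 4622560/9 - 38716/35903 = 165963423236/323127 ≈ 5.1362e+5)
(P(-1*(-536)) + w) + Z = (4*(-1*(-536))² + 48193) + 165963423236/323127 = (4*536² + 48193) + 165963423236/323127 = (4*287296 + 48193) + 165963423236/323127 = (1149184 + 48193) + 165963423236/323127 = 1197377 + 165963423236/323127 = 552868261115/323127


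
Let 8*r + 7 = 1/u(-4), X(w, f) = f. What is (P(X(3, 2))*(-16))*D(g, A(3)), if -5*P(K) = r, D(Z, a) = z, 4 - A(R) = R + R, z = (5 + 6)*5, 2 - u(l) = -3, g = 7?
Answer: -748/5 ≈ -149.60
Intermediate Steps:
u(l) = 5 (u(l) = 2 - 1*(-3) = 2 + 3 = 5)
z = 55 (z = 11*5 = 55)
A(R) = 4 - 2*R (A(R) = 4 - (R + R) = 4 - 2*R)
D(Z, a) = 55
r = -17/20 (r = -7/8 + (1/8)/5 = -7/8 + (1/8)*(1/5) = -7/8 + 1/40 = -17/20 ≈ -0.85000)
P(K) = 17/100 (P(K) = -1/5*(-17/20) = 17/100)
(P(X(3, 2))*(-16))*D(g, A(3)) = ((17/100)*(-16))*55 = -68/25*55 = -748/5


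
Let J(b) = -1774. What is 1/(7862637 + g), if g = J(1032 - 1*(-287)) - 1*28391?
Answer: 1/7832472 ≈ 1.2767e-7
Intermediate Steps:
g = -30165 (g = -1774 - 1*28391 = -1774 - 28391 = -30165)
1/(7862637 + g) = 1/(7862637 - 30165) = 1/7832472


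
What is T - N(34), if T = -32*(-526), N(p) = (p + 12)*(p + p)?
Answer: 13704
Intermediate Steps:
N(p) = 2*p*(12 + p) (N(p) = (12 + p)*(2*p) = 2*p*(12 + p))
T = 16832
T - N(34) = 16832 - 2*34*(12 + 34) = 16832 - 2*34*46 = 16832 - 1*3128 = 16832 - 3128 = 13704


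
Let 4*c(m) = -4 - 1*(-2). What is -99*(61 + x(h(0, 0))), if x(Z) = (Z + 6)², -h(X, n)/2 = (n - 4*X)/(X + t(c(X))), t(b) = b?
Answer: -9603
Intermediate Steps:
c(m) = -½ (c(m) = (-4 - 1*(-2))/4 = (-4 + 2)/4 = (¼)*(-2) = -½)
h(X, n) = -2*(n - 4*X)/(-½ + X) (h(X, n) = -2*(n - 4*X)/(X - ½) = -2*(n - 4*X)/(-½ + X))
x(Z) = (6 + Z)²
-99*(61 + x(h(0, 0))) = -99*(61 + (6 + 4*(-1*0 + 4*0)/(-1 + 2*0))²) = -99*(61 + (6 + 4*(0 + 0)/(-1 + 0))²) = -99*(61 + (6 + 4*0/(-1))²) = -99*(61 + (6 + 4*(-1)*0)²) = -99*(61 + (6 + 0)²) = -99*(61 + 6²) = -99*(61 + 36) = -99*97 = -9603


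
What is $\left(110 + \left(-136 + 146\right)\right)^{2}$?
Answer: $14400$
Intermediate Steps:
$\left(110 + \left(-136 + 146\right)\right)^{2} = \left(110 + 10\right)^{2} = 120^{2} = 14400$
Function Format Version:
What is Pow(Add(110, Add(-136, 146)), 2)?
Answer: 14400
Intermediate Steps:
Pow(Add(110, Add(-136, 146)), 2) = Pow(Add(110, 10), 2) = Pow(120, 2) = 14400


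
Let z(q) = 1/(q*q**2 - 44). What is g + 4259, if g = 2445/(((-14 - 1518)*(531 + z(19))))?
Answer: 23611664308933/5543949512 ≈ 4259.0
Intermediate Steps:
z(q) = 1/(-44 + q**3) (z(q) = 1/(q**3 - 44) = 1/(-44 + q**3))
g = -16662675/5543949512 (g = 2445/(((-14 - 1518)*(531 + 1/(-44 + 19**3)))) = 2445/((-1532*(531 + 1/(-44 + 6859)))) = 2445/((-1532*(531 + 1/6815))) = 2445/((-1532*3618766/6815)) = 2445/(-5543949512/6815) = 2445*(-6815/5543949512) = -16662675/5543949512 ≈ -0.0030056)
g + 4259 = -16662675/5543949512 + 4259 = 23611664308933/5543949512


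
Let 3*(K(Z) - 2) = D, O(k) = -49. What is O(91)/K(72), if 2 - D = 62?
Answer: 49/18 ≈ 2.7222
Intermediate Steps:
D = -60 (D = 2 - 1*62 = 2 - 62 = -60)
K(Z) = -18 (K(Z) = 2 + (⅓)*(-60) = 2 - 20 = -18)
O(91)/K(72) = -49/(-18) = -49*(-1/18) = 49/18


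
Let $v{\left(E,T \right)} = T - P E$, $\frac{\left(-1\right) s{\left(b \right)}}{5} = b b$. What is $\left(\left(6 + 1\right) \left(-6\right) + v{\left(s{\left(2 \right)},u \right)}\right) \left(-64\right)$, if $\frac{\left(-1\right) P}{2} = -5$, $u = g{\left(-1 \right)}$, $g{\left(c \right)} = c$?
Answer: $-10048$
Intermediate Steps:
$u = -1$
$s{\left(b \right)} = - 5 b^{2}$ ($s{\left(b \right)} = - 5 b b = - 5 b^{2}$)
$P = 10$ ($P = \left(-2\right) \left(-5\right) = 10$)
$v{\left(E,T \right)} = T - 10 E$
$\left(\left(6 + 1\right) \left(-6\right) + v{\left(s{\left(2 \right)},u \right)}\right) \left(-64\right) = \left(\left(6 + 1\right) \left(-6\right) - \left(1 + 10 \left(- 5 \cdot 2^{2}\right)\right)\right) \left(-64\right) = \left(7 \left(-6\right) - \left(1 + 10 \left(\left(-5\right) 4\right)\right)\right) \left(-64\right) = \left(-42 - -199\right) \left(-64\right) = \left(-42 + \left(-1 + 200\right)\right) \left(-64\right) = \left(-42 + 199\right) \left(-64\right) = 157 \left(-64\right) = -10048$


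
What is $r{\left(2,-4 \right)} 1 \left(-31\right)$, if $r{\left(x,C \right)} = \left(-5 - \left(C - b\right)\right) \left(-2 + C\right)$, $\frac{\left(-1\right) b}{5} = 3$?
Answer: $-2976$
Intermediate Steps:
$b = -15$ ($b = \left(-5\right) 3 = -15$)
$r{\left(x,C \right)} = \left(-20 - C\right) \left(-2 + C\right)$ ($r{\left(x,C \right)} = \left(-5 - \left(15 + C\right)\right) \left(-2 + C\right) = \left(-20 - C\right) \left(-2 + C\right)$)
$r{\left(2,-4 \right)} 1 \left(-31\right) = \left(40 - \left(-4\right)^{2} - -72\right) 1 \left(-31\right) = \left(40 - 16 + 72\right) 1 \left(-31\right) = 96 \cdot 1 \left(-31\right) = 96 \left(-31\right) = -2976$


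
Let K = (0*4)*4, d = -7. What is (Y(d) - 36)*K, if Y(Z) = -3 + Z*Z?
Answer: 0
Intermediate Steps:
Y(Z) = -3 + Z**2
K = 0 (K = 0*4 = 0)
(Y(d) - 36)*K = ((-3 + (-7)**2) - 36)*0 = ((-3 + 49) - 36)*0 = (46 - 36)*0 = 10*0 = 0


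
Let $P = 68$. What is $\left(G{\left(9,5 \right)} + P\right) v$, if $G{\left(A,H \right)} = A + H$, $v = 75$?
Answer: $6150$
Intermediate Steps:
$\left(G{\left(9,5 \right)} + P\right) v = \left(\left(9 + 5\right) + 68\right) 75 = \left(14 + 68\right) 75 = 82 \cdot 75 = 6150$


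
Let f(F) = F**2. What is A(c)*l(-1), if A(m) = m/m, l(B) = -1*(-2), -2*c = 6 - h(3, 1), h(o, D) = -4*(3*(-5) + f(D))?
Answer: 2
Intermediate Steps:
h(o, D) = 60 - 4*D**2 (h(o, D) = -4*(3*(-5) + D**2) = -4*(-15 + D**2) = 60 - 4*D**2)
c = 25 (c = -(6 - (60 - 4*1**2))/2 = -(6 - (60 - 4*1))/2 = -(6 - (60 - 4))/2 = -(6 - 1*56)/2 = -(6 - 56)/2 = -1/2*(-50) = 25)
l(B) = 2
A(m) = 1
A(c)*l(-1) = 1*2 = 2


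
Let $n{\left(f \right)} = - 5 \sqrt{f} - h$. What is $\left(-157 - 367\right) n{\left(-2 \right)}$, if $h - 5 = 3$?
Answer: $4192 + 2620 i \sqrt{2} \approx 4192.0 + 3705.2 i$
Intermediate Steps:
$h = 8$ ($h = 5 + 3 = 8$)
$n{\left(f \right)} = -8 - 5 \sqrt{f}$ ($n{\left(f \right)} = - 5 \sqrt{f} - 8 = -8 - 5 \sqrt{f}$)
$\left(-157 - 367\right) n{\left(-2 \right)} = \left(-157 - 367\right) \left(-8 - 5 \sqrt{-2}\right) = \left(-157 - 367\right) \left(-8 - 5 i \sqrt{2}\right) = - 524 \left(-8 - 5 i \sqrt{2}\right) = 4192 + 2620 i \sqrt{2}$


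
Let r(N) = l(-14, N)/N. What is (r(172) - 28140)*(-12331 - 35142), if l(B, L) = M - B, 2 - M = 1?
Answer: 229772405745/172 ≈ 1.3359e+9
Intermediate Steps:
M = 1 (M = 2 - 1*1 = 2 - 1 = 1)
l(B, L) = 1 - B
r(N) = 15/N (r(N) = (1 - 1*(-14))/N = (1 + 14)/N = 15/N)
(r(172) - 28140)*(-12331 - 35142) = (15/172 - 28140)*(-12331 - 35142) = (15*(1/172) - 28140)*(-47473) = (15/172 - 28140)*(-47473) = -4840065/172*(-47473) = 229772405745/172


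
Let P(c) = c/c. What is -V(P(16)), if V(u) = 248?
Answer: -248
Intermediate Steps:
P(c) = 1
-V(P(16)) = -1*248 = -248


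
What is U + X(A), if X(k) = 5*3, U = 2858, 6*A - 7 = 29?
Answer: 2873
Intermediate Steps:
A = 6 (A = 7/6 + (1/6)*29 = 7/6 + 29/6 = 6)
X(k) = 15
U + X(A) = 2858 + 15 = 2873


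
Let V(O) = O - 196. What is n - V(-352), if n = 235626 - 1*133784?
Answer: 102390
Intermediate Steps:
n = 101842 (n = 235626 - 133784 = 101842)
V(O) = -196 + O
n - V(-352) = 101842 - (-196 - 352) = 101842 - 1*(-548) = 101842 + 548 = 102390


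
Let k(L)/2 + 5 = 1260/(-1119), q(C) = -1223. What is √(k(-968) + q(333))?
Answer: I*√171859377/373 ≈ 35.146*I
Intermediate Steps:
k(L) = -4570/373 (k(L) = -10 + 2*(1260/(-1119)) = -10 + 2*(1260*(-1/1119)) = -10 + 2*(-420/373) = -10 - 840/373 = -4570/373)
√(k(-968) + q(333)) = √(-4570/373 - 1223) = √(-460749/373) = I*√171859377/373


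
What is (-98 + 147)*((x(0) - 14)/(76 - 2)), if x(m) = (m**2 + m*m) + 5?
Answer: -441/74 ≈ -5.9595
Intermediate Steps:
x(m) = 5 + 2*m**2 (x(m) = (m**2 + m**2) + 5 = 2*m**2 + 5 = 5 + 2*m**2)
(-98 + 147)*((x(0) - 14)/(76 - 2)) = (-98 + 147)*(((5 + 2*0**2) - 14)/(76 - 2)) = 49*(((5 + 2*0) - 14)/74) = 49*(((5 + 0) - 14)*(1/74)) = 49*((5 - 14)*(1/74)) = 49*(-9*1/74) = 49*(-9/74) = -441/74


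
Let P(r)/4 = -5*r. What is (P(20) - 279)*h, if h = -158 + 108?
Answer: 33950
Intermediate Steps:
h = -50
P(r) = -20*r (P(r) = 4*(-5*r) = -20*r)
(P(20) - 279)*h = (-20*20 - 279)*(-50) = (-400 - 279)*(-50) = -679*(-50) = 33950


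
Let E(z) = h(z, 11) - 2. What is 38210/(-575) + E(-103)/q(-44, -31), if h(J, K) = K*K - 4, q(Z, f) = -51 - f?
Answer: -33213/460 ≈ -72.202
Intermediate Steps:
h(J, K) = -4 + K² (h(J, K) = K² - 4 = -4 + K²)
E(z) = 115 (E(z) = (-4 + 11²) - 2 = (-4 + 121) - 2 = 117 - 2 = 115)
38210/(-575) + E(-103)/q(-44, -31) = 38210/(-575) + 115/(-51 - 1*(-31)) = 38210*(-1/575) + 115/(-51 + 31) = -7642/115 + 115/(-20) = -7642/115 + 115*(-1/20) = -7642/115 - 23/4 = -33213/460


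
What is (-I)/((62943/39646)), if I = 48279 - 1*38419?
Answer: -390909560/62943 ≈ -6210.5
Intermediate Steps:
I = 9860 (I = 48279 - 38419 = 9860)
(-I)/((62943/39646)) = (-1*9860)/((62943/39646)) = -9860/(62943*(1/39646)) = -9860/62943/39646 = -9860*39646/62943 = -390909560/62943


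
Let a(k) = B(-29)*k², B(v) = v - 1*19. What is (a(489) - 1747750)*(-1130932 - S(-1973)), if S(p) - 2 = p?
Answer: 14931139185238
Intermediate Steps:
B(v) = -19 + v (B(v) = v - 19 = -19 + v)
S(p) = 2 + p
a(k) = -48*k² (a(k) = (-19 - 29)*k² = -48*k²)
(a(489) - 1747750)*(-1130932 - S(-1973)) = (-48*489² - 1747750)*(-1130932 - (2 - 1973)) = (-48*239121 - 1747750)*(-1130932 - 1*(-1971)) = (-11477808 - 1747750)*(-1130932 + 1971) = -13225558*(-1128961) = 14931139185238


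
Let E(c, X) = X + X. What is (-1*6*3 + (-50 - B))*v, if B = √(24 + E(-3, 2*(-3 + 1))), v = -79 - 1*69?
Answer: 10656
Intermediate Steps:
v = -148 (v = -79 - 69 = -148)
E(c, X) = 2*X
B = 4 (B = √(24 + 2*(2*(-3 + 1))) = √(24 + 2*(2*(-2))) = √(24 + 2*(-4)) = √(24 - 8) = √16 = 4)
(-1*6*3 + (-50 - B))*v = (-1*6*3 + (-50 - 1*4))*(-148) = (-6*3 + (-50 - 4))*(-148) = (-18 - 54)*(-148) = -72*(-148) = 10656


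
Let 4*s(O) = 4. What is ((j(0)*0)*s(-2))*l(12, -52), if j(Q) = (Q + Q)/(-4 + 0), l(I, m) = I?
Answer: 0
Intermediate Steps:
s(O) = 1 (s(O) = (¼)*4 = 1)
j(Q) = -Q/2 (j(Q) = (2*Q)/(-4) = (2*Q)*(-¼) = -Q/2)
((j(0)*0)*s(-2))*l(12, -52) = ((-½*0*0)*1)*12 = ((0*0)*1)*12 = (0*1)*12 = 0*12 = 0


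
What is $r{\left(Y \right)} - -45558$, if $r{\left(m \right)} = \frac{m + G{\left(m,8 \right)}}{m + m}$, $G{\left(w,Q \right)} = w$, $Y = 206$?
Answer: $45559$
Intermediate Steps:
$r{\left(m \right)} = 1$ ($r{\left(m \right)} = \frac{m + m}{m + m} = \frac{2 m}{2 m} = 2 m \frac{1}{2 m} = 1$)
$r{\left(Y \right)} - -45558 = 1 - -45558 = 1 + 45558 = 45559$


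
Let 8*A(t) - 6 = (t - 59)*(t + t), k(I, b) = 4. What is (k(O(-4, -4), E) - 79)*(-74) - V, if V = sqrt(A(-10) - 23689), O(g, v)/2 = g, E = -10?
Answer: 5550 - I*sqrt(94063)/2 ≈ 5550.0 - 153.35*I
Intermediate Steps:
O(g, v) = 2*g
A(t) = 3/4 + t*(-59 + t)/4 (A(t) = 3/4 + ((t - 59)*(t + t))/8 = 3/4 + ((-59 + t)*(2*t))/8 = 3/4 + (2*t*(-59 + t))/8 = 3/4 + t*(-59 + t)/4)
V = I*sqrt(94063)/2 (V = sqrt((3/4 - 59/4*(-10) + (1/4)*(-10)**2) - 23689) = sqrt((3/4 + 295/2 + (1/4)*100) - 23689) = sqrt((3/4 + 295/2 + 25) - 23689) = sqrt(693/4 - 23689) = sqrt(-94063/4) = I*sqrt(94063)/2 ≈ 153.35*I)
(k(O(-4, -4), E) - 79)*(-74) - V = (4 - 79)*(-74) - I*sqrt(94063)/2 = -75*(-74) - I*sqrt(94063)/2 = 5550 - I*sqrt(94063)/2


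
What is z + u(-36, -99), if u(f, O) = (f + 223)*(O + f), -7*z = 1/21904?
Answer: -3870765361/153328 ≈ -25245.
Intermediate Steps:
z = -1/153328 (z = -1/7/21904 = -1/7*1/21904 = -1/153328 ≈ -6.5220e-6)
u(f, O) = (223 + f)*(O + f)
z + u(-36, -99) = -1/153328 + ((-36)**2 + 223*(-99) + 223*(-36) - 99*(-36)) = -1/153328 + (1296 - 22077 - 8028 + 3564) = -1/153328 - 25245 = -3870765361/153328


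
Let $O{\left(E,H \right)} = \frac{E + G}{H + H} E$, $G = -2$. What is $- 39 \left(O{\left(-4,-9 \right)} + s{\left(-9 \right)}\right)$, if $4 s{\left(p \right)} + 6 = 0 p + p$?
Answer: $\frac{793}{4} \approx 198.25$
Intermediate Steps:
$s{\left(p \right)} = - \frac{3}{2} + \frac{p}{4}$ ($s{\left(p \right)} = - \frac{3}{2} + \frac{0 p + p}{4} = - \frac{3}{2} + \frac{0 + p}{4} = - \frac{3}{2} + \frac{p}{4}$)
$O{\left(E,H \right)} = \frac{E \left(-2 + E\right)}{2 H}$ ($O{\left(E,H \right)} = \frac{E - 2}{H + H} E = \frac{-2 + E}{2 H} E = \frac{E \left(-2 + E\right)}{2 H}$)
$- 39 \left(O{\left(-4,-9 \right)} + s{\left(-9 \right)}\right) = - 39 \left(\frac{1}{2} \left(-4\right) \frac{1}{-9} \left(-2 - 4\right) + \left(- \frac{3}{2} + \frac{1}{4} \left(-9\right)\right)\right) = - 39 \left(\frac{1}{2} \left(-4\right) \left(- \frac{1}{9}\right) \left(-6\right) - \frac{15}{4}\right) = - 39 \left(- \frac{4}{3} - \frac{15}{4}\right) = \left(-39\right) \left(- \frac{61}{12}\right) = \frac{793}{4}$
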